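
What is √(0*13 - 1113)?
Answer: I*√1113 ≈ 33.362*I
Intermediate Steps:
√(0*13 - 1113) = √(0 - 1113) = √(-1113) = I*√1113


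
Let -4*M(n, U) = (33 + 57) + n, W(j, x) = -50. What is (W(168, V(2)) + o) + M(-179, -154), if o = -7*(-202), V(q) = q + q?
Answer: 5545/4 ≈ 1386.3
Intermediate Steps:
V(q) = 2*q
M(n, U) = -45/2 - n/4 (M(n, U) = -((33 + 57) + n)/4 = -(90 + n)/4 = -45/2 - n/4)
o = 1414
(W(168, V(2)) + o) + M(-179, -154) = (-50 + 1414) + (-45/2 - ¼*(-179)) = 1364 + (-45/2 + 179/4) = 1364 + 89/4 = 5545/4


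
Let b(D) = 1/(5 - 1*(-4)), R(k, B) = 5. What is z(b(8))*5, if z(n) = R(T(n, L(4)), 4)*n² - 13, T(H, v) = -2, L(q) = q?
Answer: -5240/81 ≈ -64.691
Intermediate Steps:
b(D) = ⅑ (b(D) = 1/(5 + 4) = 1/9 = ⅑)
z(n) = -13 + 5*n² (z(n) = 5*n² - 13 = -13 + 5*n²)
z(b(8))*5 = (-13 + 5*(⅑)²)*5 = (-13 + 5*(1/81))*5 = (-13 + 5/81)*5 = -1048/81*5 = -5240/81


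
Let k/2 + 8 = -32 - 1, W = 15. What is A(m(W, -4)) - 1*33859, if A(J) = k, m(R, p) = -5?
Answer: -33941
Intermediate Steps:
k = -82 (k = -16 + 2*(-32 - 1) = -16 + 2*(-33) = -16 - 66 = -82)
A(J) = -82
A(m(W, -4)) - 1*33859 = -82 - 1*33859 = -82 - 33859 = -33941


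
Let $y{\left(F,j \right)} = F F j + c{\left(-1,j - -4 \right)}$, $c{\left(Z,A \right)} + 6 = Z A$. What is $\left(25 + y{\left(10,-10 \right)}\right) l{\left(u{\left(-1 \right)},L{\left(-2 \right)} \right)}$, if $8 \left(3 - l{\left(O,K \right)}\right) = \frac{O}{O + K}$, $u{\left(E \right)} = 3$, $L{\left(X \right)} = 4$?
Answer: $- \frac{160875}{56} \approx -2872.8$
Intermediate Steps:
$l{\left(O,K \right)} = 3 - \frac{O}{8 \left(K + O\right)}$ ($l{\left(O,K \right)} = 3 - \frac{O \frac{1}{O + K}}{8} = 3 - \frac{O \frac{1}{K + O}}{8} = 3 - \frac{O}{8 \left(K + O\right)}$)
$c{\left(Z,A \right)} = -6 + A Z$ ($c{\left(Z,A \right)} = -6 + Z A = -6 + A Z$)
$y{\left(F,j \right)} = -10 - j + j F^{2}$ ($y{\left(F,j \right)} = F F j + \left(-6 + \left(j - -4\right) \left(-1\right)\right) = F^{2} j + \left(-6 + \left(j + 4\right) \left(-1\right)\right) = j F^{2} + \left(-6 + \left(4 + j\right) \left(-1\right)\right) = j F^{2} - \left(10 + j\right) = -10 - j + j F^{2}$)
$\left(25 + y{\left(10,-10 \right)}\right) l{\left(u{\left(-1 \right)},L{\left(-2 \right)} \right)} = \left(25 - 1000\right) \frac{3 \cdot 4 + \frac{23}{8} \cdot 3}{4 + 3} = \left(25 - 1000\right) \frac{12 + \frac{69}{8}}{7} = \left(25 - 1000\right) \frac{1}{7} \cdot \frac{165}{8} = \left(25 - 1000\right) \frac{165}{56} = \left(-975\right) \frac{165}{56} = - \frac{160875}{56}$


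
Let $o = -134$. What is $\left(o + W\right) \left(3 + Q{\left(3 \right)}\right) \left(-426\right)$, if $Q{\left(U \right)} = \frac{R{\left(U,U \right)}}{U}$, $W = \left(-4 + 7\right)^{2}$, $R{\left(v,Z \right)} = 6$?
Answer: $266250$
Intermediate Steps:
$W = 9$ ($W = 3^{2} = 9$)
$Q{\left(U \right)} = \frac{6}{U}$
$\left(o + W\right) \left(3 + Q{\left(3 \right)}\right) \left(-426\right) = \left(-134 + 9\right) \left(3 + \frac{6}{3}\right) \left(-426\right) = - 125 \left(3 + 6 \cdot \frac{1}{3}\right) \left(-426\right) = - 125 \left(3 + 2\right) \left(-426\right) = \left(-125\right) 5 \left(-426\right) = \left(-625\right) \left(-426\right) = 266250$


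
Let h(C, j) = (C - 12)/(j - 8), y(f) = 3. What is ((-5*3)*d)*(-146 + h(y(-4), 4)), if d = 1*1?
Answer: 8625/4 ≈ 2156.3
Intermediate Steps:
h(C, j) = (-12 + C)/(-8 + j)
d = 1
((-5*3)*d)*(-146 + h(y(-4), 4)) = (-5*3*1)*(-146 + (-12 + 3)/(-8 + 4)) = (-15*1)*(-146 - 9/(-4)) = -15*(-146 - ¼*(-9)) = -15*(-146 + 9/4) = -15*(-575/4) = 8625/4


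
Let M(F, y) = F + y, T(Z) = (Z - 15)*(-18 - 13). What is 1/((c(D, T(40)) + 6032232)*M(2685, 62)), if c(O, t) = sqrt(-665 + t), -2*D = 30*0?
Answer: 83781/1388296521045364 - I*sqrt(10)/8329779126272184 ≈ 6.0348e-11 - 3.7964e-16*I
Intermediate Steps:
D = 0 (D = -15*0 = -1/2*0 = 0)
T(Z) = 465 - 31*Z (T(Z) = (-15 + Z)*(-31) = 465 - 31*Z)
1/((c(D, T(40)) + 6032232)*M(2685, 62)) = 1/((sqrt(-665 + (465 - 31*40)) + 6032232)*(2685 + 62)) = 1/((sqrt(-665 + (465 - 1240)) + 6032232)*2747) = (1/2747)/(sqrt(-665 - 775) + 6032232) = (1/2747)/(sqrt(-1440) + 6032232) = (1/2747)/(12*I*sqrt(10) + 6032232) = (1/2747)/(6032232 + 12*I*sqrt(10)) = 1/(2747*(6032232 + 12*I*sqrt(10)))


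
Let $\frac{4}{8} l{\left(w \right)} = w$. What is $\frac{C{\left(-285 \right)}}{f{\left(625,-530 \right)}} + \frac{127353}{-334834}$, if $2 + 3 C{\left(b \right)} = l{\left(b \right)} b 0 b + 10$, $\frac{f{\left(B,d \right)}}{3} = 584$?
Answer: $- \frac{83336087}{219985938} \approx -0.37882$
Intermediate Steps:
$f{\left(B,d \right)} = 1752$ ($f{\left(B,d \right)} = 3 \cdot 584 = 1752$)
$l{\left(w \right)} = 2 w$
$C{\left(b \right)} = \frac{8}{3}$ ($C{\left(b \right)} = - \frac{2}{3} + \frac{2 b b 0 b + 10}{3} = - \frac{2}{3} + \frac{2 b^{2} \cdot 0 b + 10}{3} = - \frac{2}{3} + \frac{0 b + 10}{3} = - \frac{2}{3} + \frac{0 + 10}{3} = - \frac{2}{3} + \frac{1}{3} \cdot 10 = - \frac{2}{3} + \frac{10}{3} = \frac{8}{3}$)
$\frac{C{\left(-285 \right)}}{f{\left(625,-530 \right)}} + \frac{127353}{-334834} = \frac{8}{3 \cdot 1752} + \frac{127353}{-334834} = \frac{8}{3} \cdot \frac{1}{1752} + 127353 \left(- \frac{1}{334834}\right) = \frac{1}{657} - \frac{127353}{334834} = - \frac{83336087}{219985938}$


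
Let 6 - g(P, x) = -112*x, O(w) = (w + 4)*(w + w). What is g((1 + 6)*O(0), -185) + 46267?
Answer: 25553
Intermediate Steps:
O(w) = 2*w*(4 + w) (O(w) = (4 + w)*(2*w) = 2*w*(4 + w))
g(P, x) = 6 + 112*x (g(P, x) = 6 - (-112)*x = 6 + 112*x)
g((1 + 6)*O(0), -185) + 46267 = (6 + 112*(-185)) + 46267 = (6 - 20720) + 46267 = -20714 + 46267 = 25553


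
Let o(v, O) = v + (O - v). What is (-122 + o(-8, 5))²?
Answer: 13689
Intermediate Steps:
o(v, O) = O
(-122 + o(-8, 5))² = (-122 + 5)² = (-117)² = 13689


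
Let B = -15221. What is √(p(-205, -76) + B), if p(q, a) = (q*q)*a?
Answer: 3*I*√356569 ≈ 1791.4*I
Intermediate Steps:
p(q, a) = a*q² (p(q, a) = q²*a = a*q²)
√(p(-205, -76) + B) = √(-76*(-205)² - 15221) = √(-76*42025 - 15221) = √(-3193900 - 15221) = √(-3209121) = 3*I*√356569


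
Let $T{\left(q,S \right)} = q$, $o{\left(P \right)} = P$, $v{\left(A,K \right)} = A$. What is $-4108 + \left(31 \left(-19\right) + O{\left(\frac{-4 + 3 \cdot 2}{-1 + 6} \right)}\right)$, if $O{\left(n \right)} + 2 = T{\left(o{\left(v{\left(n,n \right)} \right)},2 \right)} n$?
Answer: $- \frac{117471}{25} \approx -4698.8$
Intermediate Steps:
$O{\left(n \right)} = -2 + n^{2}$ ($O{\left(n \right)} = -2 + n n = -2 + n^{2}$)
$-4108 + \left(31 \left(-19\right) + O{\left(\frac{-4 + 3 \cdot 2}{-1 + 6} \right)}\right) = -4108 + \left(31 \left(-19\right) - \left(2 - \left(\frac{-4 + 3 \cdot 2}{-1 + 6}\right)^{2}\right)\right) = -4108 - \left(591 - \frac{\left(-4 + 6\right)^{2}}{25}\right) = -4108 - \left(591 - \frac{4}{25}\right) = -4108 + \left(-589 + \left(-2 + \frac{4}{25}\right)\right) = -4108 - \frac{14771}{25} = - \frac{117471}{25}$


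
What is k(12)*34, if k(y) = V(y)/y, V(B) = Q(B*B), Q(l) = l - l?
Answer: 0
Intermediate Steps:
Q(l) = 0
V(B) = 0
k(y) = 0 (k(y) = 0/y = 0)
k(12)*34 = 0*34 = 0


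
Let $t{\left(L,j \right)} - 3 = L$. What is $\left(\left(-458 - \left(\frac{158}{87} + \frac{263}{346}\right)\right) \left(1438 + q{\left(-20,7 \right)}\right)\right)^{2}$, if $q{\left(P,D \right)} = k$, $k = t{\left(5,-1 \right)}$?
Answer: $\frac{11164204596796258225}{25170289} \approx 4.4355 \cdot 10^{11}$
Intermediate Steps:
$t{\left(L,j \right)} = 3 + L$
$k = 8$ ($k = 3 + 5 = 8$)
$q{\left(P,D \right)} = 8$
$\left(\left(-458 - \left(\frac{158}{87} + \frac{263}{346}\right)\right) \left(1438 + q{\left(-20,7 \right)}\right)\right)^{2} = \left(\left(-458 - \left(\frac{158}{87} + \frac{263}{346}\right)\right) \left(1438 + 8\right)\right)^{2} = \left(\left(-458 - \frac{77549}{30102}\right) 1446\right)^{2} = \left(\left(- \frac{13864265}{30102}\right) 1446\right)^{2} = \left(- \frac{3341287865}{5017}\right)^{2} = \frac{11164204596796258225}{25170289}$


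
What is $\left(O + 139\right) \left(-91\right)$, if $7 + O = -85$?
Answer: $-4277$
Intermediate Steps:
$O = -92$ ($O = -7 - 85 = -92$)
$\left(O + 139\right) \left(-91\right) = \left(-92 + 139\right) \left(-91\right) = 47 \left(-91\right) = -4277$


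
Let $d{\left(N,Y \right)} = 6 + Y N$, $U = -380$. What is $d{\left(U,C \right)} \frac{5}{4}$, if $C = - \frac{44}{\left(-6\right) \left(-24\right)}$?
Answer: $\frac{5495}{36} \approx 152.64$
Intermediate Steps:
$C = - \frac{11}{36}$ ($C = - \frac{44}{144} = \left(-44\right) \frac{1}{144} = - \frac{11}{36} \approx -0.30556$)
$d{\left(N,Y \right)} = 6 + N Y$
$d{\left(U,C \right)} \frac{5}{4} = \left(6 - - \frac{1045}{9}\right) \frac{5}{4} = \left(6 + \frac{1045}{9}\right) 5 \cdot \frac{1}{4} = \frac{1099}{9} \cdot \frac{5}{4} = \frac{5495}{36}$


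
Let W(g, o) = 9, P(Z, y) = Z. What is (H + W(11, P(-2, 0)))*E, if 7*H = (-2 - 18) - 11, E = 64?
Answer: 2048/7 ≈ 292.57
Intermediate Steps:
H = -31/7 (H = ((-2 - 18) - 11)/7 = (-20 - 11)/7 = (⅐)*(-31) = -31/7 ≈ -4.4286)
(H + W(11, P(-2, 0)))*E = (-31/7 + 9)*64 = (32/7)*64 = 2048/7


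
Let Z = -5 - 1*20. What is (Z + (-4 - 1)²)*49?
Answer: 0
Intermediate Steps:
Z = -25 (Z = -5 - 20 = -25)
(Z + (-4 - 1)²)*49 = (-25 + (-4 - 1)²)*49 = (-25 + (-5)²)*49 = (-25 + 25)*49 = 0*49 = 0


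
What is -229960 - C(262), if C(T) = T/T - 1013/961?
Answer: -220991508/961 ≈ -2.2996e+5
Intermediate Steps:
C(T) = -52/961 (C(T) = 1 - 1013*1/961 = 1 - 1013/961 = -52/961)
-229960 - C(262) = -229960 - 1*(-52/961) = -229960 + 52/961 = -220991508/961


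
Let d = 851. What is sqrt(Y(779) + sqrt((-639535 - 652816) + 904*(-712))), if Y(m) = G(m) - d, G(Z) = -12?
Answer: sqrt(-863 + 3*I*sqrt(215111)) ≈ 19.676 + 35.357*I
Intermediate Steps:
Y(m) = -863 (Y(m) = -12 - 1*851 = -12 - 851 = -863)
sqrt(Y(779) + sqrt((-639535 - 652816) + 904*(-712))) = sqrt(-863 + sqrt((-639535 - 652816) + 904*(-712))) = sqrt(-863 + sqrt(-1292351 - 643648)) = sqrt(-863 + sqrt(-1935999)) = sqrt(-863 + 3*I*sqrt(215111))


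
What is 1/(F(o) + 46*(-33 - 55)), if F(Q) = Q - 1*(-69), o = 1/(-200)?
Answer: -200/795801 ≈ -0.00025132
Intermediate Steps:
o = -1/200 ≈ -0.0050000
F(Q) = 69 + Q (F(Q) = Q + 69 = 69 + Q)
1/(F(o) + 46*(-33 - 55)) = 1/((69 - 1/200) + 46*(-33 - 55)) = 1/(13799/200 + 46*(-88)) = 1/(13799/200 - 4048) = 1/(-795801/200) = -200/795801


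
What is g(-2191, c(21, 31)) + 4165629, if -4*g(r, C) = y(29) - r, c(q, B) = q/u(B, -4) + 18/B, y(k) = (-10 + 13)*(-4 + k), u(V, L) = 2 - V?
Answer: 8330125/2 ≈ 4.1651e+6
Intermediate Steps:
y(k) = -12 + 3*k (y(k) = 3*(-4 + k) = -12 + 3*k)
c(q, B) = 18/B + q/(2 - B) (c(q, B) = q/(2 - B) + 18/B = 18/B + q/(2 - B))
g(r, C) = -75/4 + r/4 (g(r, C) = -((-12 + 3*29) - r)/4 = -((-12 + 87) - r)/4 = -(75 - r)/4 = -75/4 + r/4)
g(-2191, c(21, 31)) + 4165629 = (-75/4 + (¼)*(-2191)) + 4165629 = (-75/4 - 2191/4) + 4165629 = -1133/2 + 4165629 = 8330125/2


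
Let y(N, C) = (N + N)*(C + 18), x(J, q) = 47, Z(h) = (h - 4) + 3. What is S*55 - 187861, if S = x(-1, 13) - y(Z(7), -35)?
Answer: -174056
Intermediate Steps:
Z(h) = -1 + h (Z(h) = (-4 + h) + 3 = -1 + h)
y(N, C) = 2*N*(18 + C) (y(N, C) = (2*N)*(18 + C) = 2*N*(18 + C))
S = 251 (S = 47 - 2*(-1 + 7)*(18 - 35) = 47 - 2*6*(-17) = 47 - 1*(-204) = 47 + 204 = 251)
S*55 - 187861 = 251*55 - 187861 = 13805 - 187861 = -174056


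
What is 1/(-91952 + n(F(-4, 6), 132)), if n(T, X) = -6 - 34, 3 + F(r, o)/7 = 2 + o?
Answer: -1/91992 ≈ -1.0871e-5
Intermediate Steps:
F(r, o) = -7 + 7*o (F(r, o) = -21 + 7*(2 + o) = -21 + (14 + 7*o) = -7 + 7*o)
n(T, X) = -40
1/(-91952 + n(F(-4, 6), 132)) = 1/(-91952 - 40) = 1/(-91992) = -1/91992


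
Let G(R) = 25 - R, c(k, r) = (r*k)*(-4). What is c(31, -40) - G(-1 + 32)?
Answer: 4966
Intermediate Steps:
c(k, r) = -4*k*r (c(k, r) = (k*r)*(-4) = -4*k*r)
c(31, -40) - G(-1 + 32) = -4*31*(-40) - (25 - (-1 + 32)) = 4960 - (25 - 1*31) = 4960 - (25 - 31) = 4960 - 1*(-6) = 4960 + 6 = 4966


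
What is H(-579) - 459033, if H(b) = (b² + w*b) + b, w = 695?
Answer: -526776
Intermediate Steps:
H(b) = b² + 696*b (H(b) = (b² + 695*b) + b = b² + 696*b)
H(-579) - 459033 = -579*(696 - 579) - 459033 = -579*117 - 459033 = -67743 - 459033 = -526776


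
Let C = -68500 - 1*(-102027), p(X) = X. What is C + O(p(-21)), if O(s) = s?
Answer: 33506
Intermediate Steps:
C = 33527 (C = -68500 + 102027 = 33527)
C + O(p(-21)) = 33527 - 21 = 33506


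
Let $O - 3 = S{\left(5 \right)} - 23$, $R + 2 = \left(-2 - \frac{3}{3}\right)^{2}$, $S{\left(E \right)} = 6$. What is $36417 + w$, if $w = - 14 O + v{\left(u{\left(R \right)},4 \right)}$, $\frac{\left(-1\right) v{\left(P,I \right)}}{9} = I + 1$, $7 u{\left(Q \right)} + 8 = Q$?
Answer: $36568$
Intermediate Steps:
$R = 7$ ($R = -2 + \left(-2 - \frac{3}{3}\right)^{2} = -2 + \left(-2 - 1\right)^{2} = -2 + \left(-3\right)^{2} = -2 + 9 = 7$)
$u{\left(Q \right)} = - \frac{8}{7} + \frac{Q}{7}$
$v{\left(P,I \right)} = -9 - 9 I$ ($v{\left(P,I \right)} = - 9 \left(I + 1\right) = - 9 \left(1 + I\right) = -9 - 9 I$)
$O = -14$ ($O = 3 + \left(6 - 23\right) = 3 - 17 = -14$)
$w = 151$ ($w = \left(-14\right) \left(-14\right) - 45 = 196 - 45 = 151$)
$36417 + w = 36417 + 151 = 36568$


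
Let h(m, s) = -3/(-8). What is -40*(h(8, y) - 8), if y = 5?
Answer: 305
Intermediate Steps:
h(m, s) = 3/8 (h(m, s) = -3*(-1/8) = 3/8)
-40*(h(8, y) - 8) = -40*(3/8 - 8) = -40*(-61/8) = 305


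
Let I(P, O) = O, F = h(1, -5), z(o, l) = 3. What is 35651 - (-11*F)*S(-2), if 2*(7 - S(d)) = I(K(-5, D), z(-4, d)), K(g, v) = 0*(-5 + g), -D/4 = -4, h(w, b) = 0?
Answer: 35651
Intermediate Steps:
F = 0
D = 16 (D = -4*(-4) = 16)
K(g, v) = 0
S(d) = 11/2 (S(d) = 7 - ½*3 = 7 - 3/2 = 11/2)
35651 - (-11*F)*S(-2) = 35651 - (-11*0)*11/2 = 35651 - 0*11/2 = 35651 - 1*0 = 35651 + 0 = 35651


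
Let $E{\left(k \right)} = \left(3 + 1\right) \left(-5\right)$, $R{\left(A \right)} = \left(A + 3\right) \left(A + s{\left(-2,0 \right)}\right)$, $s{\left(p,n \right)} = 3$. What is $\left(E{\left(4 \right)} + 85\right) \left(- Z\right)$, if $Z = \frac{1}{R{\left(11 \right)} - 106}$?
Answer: $- \frac{13}{18} \approx -0.72222$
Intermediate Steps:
$R{\left(A \right)} = \left(3 + A\right)^{2}$ ($R{\left(A \right)} = \left(A + 3\right) \left(A + 3\right) = \left(3 + A\right) \left(3 + A\right) = \left(3 + A\right)^{2}$)
$E{\left(k \right)} = -20$ ($E{\left(k \right)} = 4 \left(-5\right) = -20$)
$Z = \frac{1}{90}$ ($Z = \frac{1}{\left(9 + 11^{2} + 6 \cdot 11\right) - 106} = \frac{1}{\left(9 + 121 + 66\right) - 106} = \frac{1}{196 - 106} = \frac{1}{90} \approx 0.011111$)
$\left(E{\left(4 \right)} + 85\right) \left(- Z\right) = \left(-20 + 85\right) \left(\left(-1\right) \frac{1}{90}\right) = 65 \left(- \frac{1}{90}\right) = - \frac{13}{18}$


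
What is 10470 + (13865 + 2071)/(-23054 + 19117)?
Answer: 41204454/3937 ≈ 10466.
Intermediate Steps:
10470 + (13865 + 2071)/(-23054 + 19117) = 10470 + 15936/(-3937) = 10470 + 15936*(-1/3937) = 10470 - 15936/3937 = 41204454/3937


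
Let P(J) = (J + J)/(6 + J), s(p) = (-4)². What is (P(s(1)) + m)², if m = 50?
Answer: 320356/121 ≈ 2647.6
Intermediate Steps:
s(p) = 16
P(J) = 2*J/(6 + J) (P(J) = (2*J)/(6 + J) = 2*J/(6 + J))
(P(s(1)) + m)² = (2*16/(6 + 16) + 50)² = (2*16/22 + 50)² = (2*16*(1/22) + 50)² = (16/11 + 50)² = (566/11)² = 320356/121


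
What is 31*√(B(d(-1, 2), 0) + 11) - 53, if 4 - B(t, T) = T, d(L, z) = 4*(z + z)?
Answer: -53 + 31*√15 ≈ 67.063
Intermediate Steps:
d(L, z) = 8*z (d(L, z) = 4*(2*z) = 8*z)
B(t, T) = 4 - T
31*√(B(d(-1, 2), 0) + 11) - 53 = 31*√((4 - 1*0) + 11) - 53 = 31*√((4 + 0) + 11) - 53 = 31*√(4 + 11) - 53 = 31*√15 - 53 = -53 + 31*√15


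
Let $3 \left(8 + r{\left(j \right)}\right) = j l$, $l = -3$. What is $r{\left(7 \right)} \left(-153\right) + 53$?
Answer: $2348$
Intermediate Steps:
$r{\left(j \right)} = -8 - j$ ($r{\left(j \right)} = -8 + \frac{j \left(-3\right)}{3} = -8 + \frac{\left(-3\right) j}{3} = -8 - j$)
$r{\left(7 \right)} \left(-153\right) + 53 = \left(-8 - 7\right) \left(-153\right) + 53 = \left(-15\right) \left(-153\right) + 53 = 2295 + 53 = 2348$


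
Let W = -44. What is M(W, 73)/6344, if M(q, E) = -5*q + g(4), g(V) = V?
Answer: 28/793 ≈ 0.035309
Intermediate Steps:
M(q, E) = 4 - 5*q (M(q, E) = -5*q + 4 = 4 - 5*q)
M(W, 73)/6344 = (4 - 5*(-44))/6344 = (4 + 220)*(1/6344) = 224*(1/6344) = 28/793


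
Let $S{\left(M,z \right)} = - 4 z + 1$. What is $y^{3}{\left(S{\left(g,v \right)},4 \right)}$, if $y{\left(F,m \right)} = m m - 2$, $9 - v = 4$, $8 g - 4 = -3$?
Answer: $2744$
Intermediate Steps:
$g = \frac{1}{8}$ ($g = \frac{1}{2} + \frac{1}{8} \left(-3\right) = \frac{1}{2} - \frac{3}{8} = \frac{1}{8} \approx 0.125$)
$v = 5$ ($v = 9 - 4 = 5$)
$S{\left(M,z \right)} = 1 - 4 z$
$y{\left(F,m \right)} = -2 + m^{2}$ ($y{\left(F,m \right)} = m^{2} - 2 = -2 + m^{2}$)
$y^{3}{\left(S{\left(g,v \right)},4 \right)} = \left(-2 + 4^{2}\right)^{3} = \left(-2 + 16\right)^{3} = 14^{3} = 2744$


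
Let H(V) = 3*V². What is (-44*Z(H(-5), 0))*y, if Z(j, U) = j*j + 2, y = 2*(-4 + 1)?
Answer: 1485528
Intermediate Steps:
y = -6 (y = 2*(-3) = -6)
Z(j, U) = 2 + j² (Z(j, U) = j² + 2 = 2 + j²)
(-44*Z(H(-5), 0))*y = -44*(2 + (3*(-5)²)²)*(-6) = -44*(2 + (3*25)²)*(-6) = -44*(2 + 75²)*(-6) = -44*(2 + 5625)*(-6) = -44*5627*(-6) = -247588*(-6) = 1485528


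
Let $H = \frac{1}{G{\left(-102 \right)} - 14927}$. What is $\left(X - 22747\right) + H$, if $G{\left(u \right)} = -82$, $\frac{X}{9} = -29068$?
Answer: $- \frac{4267944232}{15009} \approx -2.8436 \cdot 10^{5}$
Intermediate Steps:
$X = -261612$ ($X = 9 \left(-29068\right) = -261612$)
$H = - \frac{1}{15009}$ ($H = \frac{1}{-82 - 14927} = \frac{1}{-15009} = - \frac{1}{15009} \approx -6.6627 \cdot 10^{-5}$)
$\left(X - 22747\right) + H = \left(-261612 - 22747\right) - \frac{1}{15009} = -284359 - \frac{1}{15009} = - \frac{4267944232}{15009}$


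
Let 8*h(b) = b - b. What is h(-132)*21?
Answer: 0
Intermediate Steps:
h(b) = 0 (h(b) = (b - b)/8 = (⅛)*0 = 0)
h(-132)*21 = 0*21 = 0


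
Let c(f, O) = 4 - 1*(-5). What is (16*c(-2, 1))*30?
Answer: 4320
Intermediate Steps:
c(f, O) = 9 (c(f, O) = 4 + 5 = 9)
(16*c(-2, 1))*30 = (16*9)*30 = 144*30 = 4320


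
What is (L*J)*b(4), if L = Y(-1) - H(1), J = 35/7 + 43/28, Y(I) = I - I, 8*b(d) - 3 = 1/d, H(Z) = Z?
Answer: -2379/896 ≈ -2.6551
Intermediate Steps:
b(d) = 3/8 + 1/(8*d)
Y(I) = 0
J = 183/28 (J = 35*(⅐) + 43*(1/28) = 5 + 43/28 = 183/28 ≈ 6.5357)
L = -1 (L = 0 - 1*1 = 0 - 1 = -1)
(L*J)*b(4) = (-1*183/28)*((⅛)*(1 + 3*4)/4) = -183*(1 + 12)/(224*4) = -183*13/(224*4) = -183/28*13/32 = -2379/896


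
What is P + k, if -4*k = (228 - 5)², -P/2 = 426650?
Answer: -3462929/4 ≈ -8.6573e+5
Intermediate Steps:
P = -853300 (P = -2*426650 = -853300)
k = -49729/4 (k = -(228 - 5)²/4 = -¼*223² = -¼*49729 = -49729/4 ≈ -12432.)
P + k = -853300 - 49729/4 = -3462929/4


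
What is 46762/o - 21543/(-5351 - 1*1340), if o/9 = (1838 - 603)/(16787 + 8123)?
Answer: 1558838678333/14874093 ≈ 1.0480e+5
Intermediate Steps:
o = 2223/4982 (o = 9*((1838 - 603)/(16787 + 8123)) = 9*(1235/24910) = 9*(1235*(1/24910)) = 9*(247/4982) = 2223/4982 ≈ 0.44621)
46762/o - 21543/(-5351 - 1*1340) = 46762/(2223/4982) - 21543/(-5351 - 1*1340) = 46762*(4982/2223) - 21543/(-5351 - 1340) = 232968284/2223 - 21543/(-6691) = 232968284/2223 - 21543*(-1/6691) = 232968284/2223 + 21543/6691 = 1558838678333/14874093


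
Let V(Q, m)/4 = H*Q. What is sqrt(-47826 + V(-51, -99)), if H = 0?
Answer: 3*I*sqrt(5314) ≈ 218.69*I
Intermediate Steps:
V(Q, m) = 0 (V(Q, m) = 4*(0*Q) = 4*0 = 0)
sqrt(-47826 + V(-51, -99)) = sqrt(-47826 + 0) = sqrt(-47826) = 3*I*sqrt(5314)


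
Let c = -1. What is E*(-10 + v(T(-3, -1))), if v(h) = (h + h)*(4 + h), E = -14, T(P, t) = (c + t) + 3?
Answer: 0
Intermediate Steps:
T(P, t) = 2 + t (T(P, t) = (-1 + t) + 3 = 2 + t)
v(h) = 2*h*(4 + h) (v(h) = (2*h)*(4 + h) = 2*h*(4 + h))
E*(-10 + v(T(-3, -1))) = -14*(-10 + 2*(2 - 1)*(4 + (2 - 1))) = -14*(-10 + 2*1*(4 + 1)) = -14*(-10 + 2*1*5) = -14*(-10 + 10) = -14*0 = 0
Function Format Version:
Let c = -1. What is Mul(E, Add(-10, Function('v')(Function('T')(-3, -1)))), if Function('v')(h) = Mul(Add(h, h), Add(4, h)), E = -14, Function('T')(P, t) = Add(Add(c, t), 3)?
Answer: 0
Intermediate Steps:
Function('T')(P, t) = Add(2, t) (Function('T')(P, t) = Add(Add(-1, t), 3) = Add(2, t))
Function('v')(h) = Mul(2, h, Add(4, h)) (Function('v')(h) = Mul(Mul(2, h), Add(4, h)) = Mul(2, h, Add(4, h)))
Mul(E, Add(-10, Function('v')(Function('T')(-3, -1)))) = Mul(-14, Add(-10, Mul(2, Add(2, -1), Add(4, Add(2, -1))))) = Mul(-14, Add(-10, Mul(2, 1, Add(4, 1)))) = Mul(-14, Add(-10, Mul(2, 1, 5))) = Mul(-14, Add(-10, 10)) = Mul(-14, 0) = 0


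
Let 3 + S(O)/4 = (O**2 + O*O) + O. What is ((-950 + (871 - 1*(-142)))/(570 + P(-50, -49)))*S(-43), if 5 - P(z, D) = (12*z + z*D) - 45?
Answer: -153384/205 ≈ -748.21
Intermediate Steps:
P(z, D) = 50 - 12*z - D*z (P(z, D) = 5 - ((12*z + z*D) - 45) = 5 - ((12*z + D*z) - 45) = 5 - (-45 + 12*z + D*z) = 5 + (45 - 12*z - D*z) = 50 - 12*z - D*z)
S(O) = -12 + 4*O + 8*O**2 (S(O) = -12 + 4*((O**2 + O*O) + O) = -12 + 4*((O**2 + O**2) + O) = -12 + 4*(2*O**2 + O) = -12 + 4*(O + 2*O**2) = -12 + (4*O + 8*O**2) = -12 + 4*O + 8*O**2)
((-950 + (871 - 1*(-142)))/(570 + P(-50, -49)))*S(-43) = ((-950 + (871 - 1*(-142)))/(570 + (50 - 12*(-50) - 1*(-49)*(-50))))*(-12 + 4*(-43) + 8*(-43)**2) = ((-950 + (871 + 142))/(570 + (50 + 600 - 2450)))*(-12 - 172 + 8*1849) = ((-950 + 1013)/(570 - 1800))*(-12 - 172 + 14792) = (63/(-1230))*14608 = (63*(-1/1230))*14608 = -21/410*14608 = -153384/205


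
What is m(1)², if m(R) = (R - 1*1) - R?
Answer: 1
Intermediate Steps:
m(R) = -1 (m(R) = (R - 1) - R = (-1 + R) - R = -1)
m(1)² = (-1)² = 1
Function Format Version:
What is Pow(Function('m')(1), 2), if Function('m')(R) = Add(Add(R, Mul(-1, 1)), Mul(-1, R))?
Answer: 1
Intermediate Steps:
Function('m')(R) = -1 (Function('m')(R) = Add(Add(R, -1), Mul(-1, R)) = Add(Add(-1, R), Mul(-1, R)) = -1)
Pow(Function('m')(1), 2) = Pow(-1, 2) = 1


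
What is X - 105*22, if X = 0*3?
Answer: -2310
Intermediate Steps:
X = 0
X - 105*22 = 0 - 105*22 = 0 - 2310 = -2310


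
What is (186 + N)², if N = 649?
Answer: 697225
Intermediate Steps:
(186 + N)² = (186 + 649)² = 835² = 697225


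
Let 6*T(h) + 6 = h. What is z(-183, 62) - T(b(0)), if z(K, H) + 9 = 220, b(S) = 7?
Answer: 1265/6 ≈ 210.83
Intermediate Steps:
T(h) = -1 + h/6
z(K, H) = 211 (z(K, H) = -9 + 220 = 211)
z(-183, 62) - T(b(0)) = 211 - (-1 + (1/6)*7) = 211 - (-1 + 7/6) = 211 - 1*1/6 = 211 - 1/6 = 1265/6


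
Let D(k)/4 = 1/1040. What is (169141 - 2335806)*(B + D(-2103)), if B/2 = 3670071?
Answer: -826988696287693/52 ≈ -1.5904e+13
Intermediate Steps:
D(k) = 1/260 (D(k) = 4/1040 = 4*(1/1040) = 1/260)
B = 7340142 (B = 2*3670071 = 7340142)
(169141 - 2335806)*(B + D(-2103)) = (169141 - 2335806)*(7340142 + 1/260) = -2166665*1908436921/260 = -826988696287693/52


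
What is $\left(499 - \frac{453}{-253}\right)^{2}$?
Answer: $\frac{16052890000}{64009} \approx 2.5079 \cdot 10^{5}$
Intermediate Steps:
$\left(499 - \frac{453}{-253}\right)^{2} = \left(499 - - \frac{453}{253}\right)^{2} = \left(499 + \frac{453}{253}\right)^{2} = \left(\frac{126700}{253}\right)^{2} = \frac{16052890000}{64009}$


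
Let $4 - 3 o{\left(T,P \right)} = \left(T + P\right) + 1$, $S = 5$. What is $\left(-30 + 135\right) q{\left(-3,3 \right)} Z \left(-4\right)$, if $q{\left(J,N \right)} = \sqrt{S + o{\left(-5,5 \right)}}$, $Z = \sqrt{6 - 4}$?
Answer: $- 840 \sqrt{3} \approx -1454.9$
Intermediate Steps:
$o{\left(T,P \right)} = 1 - \frac{P}{3} - \frac{T}{3}$ ($o{\left(T,P \right)} = \frac{4}{3} - \frac{\left(T + P\right) + 1}{3} = \frac{4}{3} - \frac{\left(P + T\right) + 1}{3} = \frac{4}{3} - \frac{1 + P + T}{3} = \frac{4}{3} - \left(\frac{1}{3} + \frac{P}{3} + \frac{T}{3}\right) = 1 - \frac{P}{3} - \frac{T}{3}$)
$Z = \sqrt{2} \approx 1.4142$
$q{\left(J,N \right)} = \sqrt{6}$ ($q{\left(J,N \right)} = \sqrt{5 - -1} = \sqrt{5 + \left(1 - \frac{5}{3} + \frac{5}{3}\right)} = \sqrt{5 + 1} = \sqrt{6}$)
$\left(-30 + 135\right) q{\left(-3,3 \right)} Z \left(-4\right) = \left(-30 + 135\right) \sqrt{6} \sqrt{2} \left(-4\right) = 105 \cdot 2 \sqrt{3} \left(-4\right) = 105 \left(- 8 \sqrt{3}\right) = - 840 \sqrt{3}$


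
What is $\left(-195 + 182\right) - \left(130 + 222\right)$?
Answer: $-365$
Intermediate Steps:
$\left(-195 + 182\right) - \left(130 + 222\right) = -13 - 352 = -365$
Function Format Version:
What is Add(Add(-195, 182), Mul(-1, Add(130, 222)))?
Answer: -365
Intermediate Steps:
Add(Add(-195, 182), Mul(-1, Add(130, 222))) = Add(-13, Mul(-1, 352)) = Add(-13, -352) = -365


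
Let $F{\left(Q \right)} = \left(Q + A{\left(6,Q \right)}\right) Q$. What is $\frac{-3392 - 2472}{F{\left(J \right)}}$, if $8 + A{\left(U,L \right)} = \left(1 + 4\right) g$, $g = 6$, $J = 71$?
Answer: $- \frac{5864}{6603} \approx -0.88808$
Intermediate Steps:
$A{\left(U,L \right)} = 22$ ($A{\left(U,L \right)} = -8 + \left(1 + 4\right) 6 = -8 + 5 \cdot 6 = -8 + 30 = 22$)
$F{\left(Q \right)} = Q \left(22 + Q\right)$ ($F{\left(Q \right)} = \left(Q + 22\right) Q = \left(22 + Q\right) Q = Q \left(22 + Q\right)$)
$\frac{-3392 - 2472}{F{\left(J \right)}} = \frac{-3392 - 2472}{71 \left(22 + 71\right)} = - \frac{5864}{71 \cdot 93} = - \frac{5864}{6603}$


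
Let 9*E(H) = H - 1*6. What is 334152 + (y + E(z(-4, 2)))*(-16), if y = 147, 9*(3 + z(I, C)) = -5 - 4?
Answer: 2986360/9 ≈ 3.3182e+5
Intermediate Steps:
z(I, C) = -4 (z(I, C) = -3 + (-5 - 4)/9 = -3 + (1/9)*(-9) = -3 - 1 = -4)
E(H) = -2/3 + H/9 (E(H) = (H - 1*6)/9 = (H - 6)/9 = (-6 + H)/9 = -2/3 + H/9)
334152 + (y + E(z(-4, 2)))*(-16) = 334152 + (147 + (-2/3 + (1/9)*(-4)))*(-16) = 334152 + (147 + (-2/3 - 4/9))*(-16) = 334152 + (147 - 10/9)*(-16) = 334152 + (1313/9)*(-16) = 334152 - 21008/9 = 2986360/9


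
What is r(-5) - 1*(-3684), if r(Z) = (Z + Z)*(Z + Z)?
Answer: 3784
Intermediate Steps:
r(Z) = 4*Z² (r(Z) = (2*Z)*(2*Z) = 4*Z²)
r(-5) - 1*(-3684) = 4*(-5)² - 1*(-3684) = 4*25 + 3684 = 100 + 3684 = 3784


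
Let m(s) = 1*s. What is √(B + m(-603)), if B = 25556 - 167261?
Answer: 6*I*√3953 ≈ 377.24*I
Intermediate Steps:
m(s) = s
B = -141705
√(B + m(-603)) = √(-141705 - 603) = √(-142308) = 6*I*√3953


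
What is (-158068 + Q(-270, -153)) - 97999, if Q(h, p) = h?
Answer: -256337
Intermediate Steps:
(-158068 + Q(-270, -153)) - 97999 = (-158068 - 270) - 97999 = -158338 - 97999 = -256337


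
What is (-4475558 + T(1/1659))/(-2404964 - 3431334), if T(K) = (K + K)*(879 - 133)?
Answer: 3712474615/4841209191 ≈ 0.76685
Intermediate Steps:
T(K) = 1492*K (T(K) = (2*K)*746 = 1492*K)
(-4475558 + T(1/1659))/(-2404964 - 3431334) = (-4475558 + 1492/1659)/(-2404964 - 3431334) = (-4475558 + 1492*(1/1659))/(-5836298) = (-4475558 + 1492/1659)*(-1/5836298) = -7424949230/1659*(-1/5836298) = 3712474615/4841209191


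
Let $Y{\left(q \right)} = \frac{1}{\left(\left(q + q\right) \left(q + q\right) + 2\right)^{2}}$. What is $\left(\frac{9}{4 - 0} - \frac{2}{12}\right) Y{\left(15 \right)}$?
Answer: $\frac{25}{9763248} \approx 2.5606 \cdot 10^{-6}$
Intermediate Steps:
$Y{\left(q \right)} = \frac{1}{\left(2 + 4 q^{2}\right)^{2}}$ ($Y{\left(q \right)} = \frac{1}{\left(2 q 2 q + 2\right)^{2}} = \frac{1}{\left(4 q^{2} + 2\right)^{2}} = \frac{1}{\left(2 + 4 q^{2}\right)^{2}}$)
$\left(\frac{9}{4 - 0} - \frac{2}{12}\right) Y{\left(15 \right)} = \left(\frac{9}{4 - 0} - \frac{2}{12}\right) \frac{1}{4 \left(1 + 2 \cdot 15^{2}\right)^{2}} = \left(\frac{9}{4 + 0} - \frac{1}{6}\right) \frac{1}{4 \left(1 + 2 \cdot 225\right)^{2}} = \left(\frac{9}{4} - \frac{1}{6}\right) \frac{1}{4 \left(1 + 450\right)^{2}} = \left(9 \cdot \frac{1}{4} - \frac{1}{6}\right) \frac{1}{4 \cdot 203401} = \left(\frac{9}{4} - \frac{1}{6}\right) \frac{1}{4} \cdot \frac{1}{203401} = \frac{25}{12} \cdot \frac{1}{813604} = \frac{25}{9763248}$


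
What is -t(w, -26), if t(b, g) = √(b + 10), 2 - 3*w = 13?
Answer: -√57/3 ≈ -2.5166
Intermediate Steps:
w = -11/3 (w = ⅔ - ⅓*13 = ⅔ - 13/3 = -11/3 ≈ -3.6667)
t(b, g) = √(10 + b)
-t(w, -26) = -√(10 - 11/3) = -√(19/3) = -√57/3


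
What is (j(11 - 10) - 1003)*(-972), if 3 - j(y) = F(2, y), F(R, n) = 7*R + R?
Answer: 987552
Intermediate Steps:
F(R, n) = 8*R
j(y) = -13 (j(y) = 3 - 8*2 = 3 - 1*16 = 3 - 16 = -13)
(j(11 - 10) - 1003)*(-972) = (-13 - 1003)*(-972) = -1016*(-972) = 987552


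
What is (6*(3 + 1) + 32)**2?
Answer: 3136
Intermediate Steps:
(6*(3 + 1) + 32)**2 = (6*4 + 32)**2 = (24 + 32)**2 = 56**2 = 3136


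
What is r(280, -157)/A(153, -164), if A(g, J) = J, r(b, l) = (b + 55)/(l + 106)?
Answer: 335/8364 ≈ 0.040053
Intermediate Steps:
r(b, l) = (55 + b)/(106 + l)
r(280, -157)/A(153, -164) = ((55 + 280)/(106 - 157))/(-164) = (335/(-51))*(-1/164) = -1/51*335*(-1/164) = -335/51*(-1/164) = 335/8364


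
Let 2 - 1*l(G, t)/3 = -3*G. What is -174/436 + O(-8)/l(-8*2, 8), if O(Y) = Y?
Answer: -5131/15042 ≈ -0.34111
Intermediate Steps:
l(G, t) = 6 + 9*G (l(G, t) = 6 - (-9)*G = 6 + 9*G)
-174/436 + O(-8)/l(-8*2, 8) = -174/436 - 8/(6 + 9*(-8*2)) = -174*1/436 - 8/(6 + 9*(-16)) = -87/218 - 8/(6 - 144) = -87/218 - 8/(-138) = -87/218 - 8*(-1/138) = -87/218 + 4/69 = -5131/15042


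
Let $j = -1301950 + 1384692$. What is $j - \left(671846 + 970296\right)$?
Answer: $-1559400$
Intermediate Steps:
$j = 82742$
$j - \left(671846 + 970296\right) = 82742 - \left(671846 + 970296\right) = 82742 - 1642142 = -1559400$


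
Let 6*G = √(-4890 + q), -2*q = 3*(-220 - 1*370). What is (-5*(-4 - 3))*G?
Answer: 35*I*√445/2 ≈ 369.16*I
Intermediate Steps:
q = 885 (q = -3*(-220 - 1*370)/2 = -3*(-220 - 370)/2 = -3*(-590)/2 = -½*(-1770) = 885)
G = I*√445/2 (G = √(-4890 + 885)/6 = √(-4005)/6 = (3*I*√445)/6 = I*√445/2 ≈ 10.548*I)
(-5*(-4 - 3))*G = (-5*(-4 - 3))*(I*√445/2) = (-5*(-7))*(I*√445/2) = 35*(I*√445/2) = 35*I*√445/2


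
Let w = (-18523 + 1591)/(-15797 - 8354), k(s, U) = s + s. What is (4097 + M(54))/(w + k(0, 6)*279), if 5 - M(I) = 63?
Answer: 97545889/16932 ≈ 5761.0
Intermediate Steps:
k(s, U) = 2*s
M(I) = -58 (M(I) = 5 - 1*63 = 5 - 63 = -58)
w = 16932/24151 (w = -16932/(-24151) = -16932*(-1/24151) = 16932/24151 ≈ 0.70109)
(4097 + M(54))/(w + k(0, 6)*279) = (4097 - 58)/(16932/24151 + (2*0)*279) = 4039/(16932/24151 + 0*279) = 4039/(16932/24151 + 0) = 4039/(16932/24151) = 4039*(24151/16932) = 97545889/16932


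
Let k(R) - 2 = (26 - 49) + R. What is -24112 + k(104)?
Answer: -24029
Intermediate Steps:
k(R) = -21 + R (k(R) = 2 + ((26 - 49) + R) = 2 + (-23 + R) = -21 + R)
-24112 + k(104) = -24112 + (-21 + 104) = -24112 + 83 = -24029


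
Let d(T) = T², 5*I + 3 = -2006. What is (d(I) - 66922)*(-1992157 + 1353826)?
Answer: -1508395941261/25 ≈ -6.0336e+10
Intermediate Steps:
I = -2009/5 (I = -⅗ + (⅕)*(-2006) = -⅗ - 2006/5 = -2009/5 ≈ -401.80)
(d(I) - 66922)*(-1992157 + 1353826) = ((-2009/5)² - 66922)*(-1992157 + 1353826) = (4036081/25 - 66922)*(-638331) = (2363031/25)*(-638331) = -1508395941261/25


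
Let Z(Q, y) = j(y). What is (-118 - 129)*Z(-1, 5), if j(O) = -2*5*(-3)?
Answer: -7410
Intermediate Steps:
j(O) = 30 (j(O) = -10*(-3) = 30)
Z(Q, y) = 30
(-118 - 129)*Z(-1, 5) = (-118 - 129)*30 = -247*30 = -7410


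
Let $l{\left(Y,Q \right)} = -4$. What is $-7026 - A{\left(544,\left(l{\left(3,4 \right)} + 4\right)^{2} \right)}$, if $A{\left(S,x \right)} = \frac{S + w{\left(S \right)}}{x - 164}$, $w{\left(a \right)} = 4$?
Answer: $- \frac{287929}{41} \approx -7022.7$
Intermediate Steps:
$A{\left(S,x \right)} = \frac{4 + S}{-164 + x}$ ($A{\left(S,x \right)} = \frac{S + 4}{x - 164} = \frac{4 + S}{-164 + x}$)
$-7026 - A{\left(544,\left(l{\left(3,4 \right)} + 4\right)^{2} \right)} = -7026 - \frac{4 + 544}{-164 + \left(-4 + 4\right)^{2}} = -7026 - \frac{1}{-164 + 0^{2}} \cdot 548 = -7026 - \frac{1}{-164 + 0} \cdot 548 = -7026 - \frac{1}{-164} \cdot 548 = -7026 - \left(- \frac{1}{164}\right) 548 = -7026 - - \frac{137}{41} = -7026 + \frac{137}{41} = - \frac{287929}{41}$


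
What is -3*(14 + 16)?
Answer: -90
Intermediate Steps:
-3*(14 + 16) = -3*30 = -90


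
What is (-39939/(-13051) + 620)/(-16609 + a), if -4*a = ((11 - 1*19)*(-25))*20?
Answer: -8131559/229815059 ≈ -0.035383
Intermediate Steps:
a = -1000 (a = -(11 - 1*19)*(-25)*20/4 = -(11 - 19)*(-25)*20/4 = -(-8*(-25))*20/4 = -50*20 = -¼*4000 = -1000)
(-39939/(-13051) + 620)/(-16609 + a) = (-39939/(-13051) + 620)/(-16609 - 1000) = (-39939*(-1/13051) + 620)/(-17609) = (39939/13051 + 620)*(-1/17609) = (8131559/13051)*(-1/17609) = -8131559/229815059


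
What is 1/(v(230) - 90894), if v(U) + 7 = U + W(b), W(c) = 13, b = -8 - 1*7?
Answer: -1/90658 ≈ -1.1030e-5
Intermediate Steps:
b = -15 (b = -8 - 7 = -15)
v(U) = 6 + U (v(U) = -7 + (U + 13) = -7 + (13 + U) = 6 + U)
1/(v(230) - 90894) = 1/((6 + 230) - 90894) = 1/(236 - 90894) = 1/(-90658) = -1/90658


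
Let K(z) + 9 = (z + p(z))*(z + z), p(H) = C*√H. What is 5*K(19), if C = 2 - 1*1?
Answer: 3565 + 190*√19 ≈ 4393.2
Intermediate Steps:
C = 1 (C = 2 - 1 = 1)
p(H) = √H (p(H) = 1*√H = √H)
K(z) = -9 + 2*z*(z + √z) (K(z) = -9 + (z + √z)*(z + z) = -9 + (z + √z)*(2*z) = -9 + 2*z*(z + √z))
5*K(19) = 5*(-9 + 2*19² + 2*19^(3/2)) = 5*(-9 + 2*361 + 2*(19*√19)) = 5*(-9 + 722 + 38*√19) = 5*(713 + 38*√19) = 3565 + 190*√19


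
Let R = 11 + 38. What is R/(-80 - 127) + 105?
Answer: 21686/207 ≈ 104.76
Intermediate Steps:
R = 49
R/(-80 - 127) + 105 = 49/(-80 - 127) + 105 = 49/(-207) + 105 = 49*(-1/207) + 105 = -49/207 + 105 = 21686/207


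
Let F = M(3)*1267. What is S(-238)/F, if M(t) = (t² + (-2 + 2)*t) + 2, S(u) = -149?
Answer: -149/13937 ≈ -0.010691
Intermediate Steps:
M(t) = 2 + t² (M(t) = (t² + 0*t) + 2 = (t² + 0) + 2 = t² + 2 = 2 + t²)
F = 13937 (F = (2 + 3²)*1267 = (2 + 9)*1267 = 11*1267 = 13937)
S(-238)/F = -149/13937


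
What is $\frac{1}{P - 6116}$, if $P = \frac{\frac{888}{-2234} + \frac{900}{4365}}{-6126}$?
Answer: $- \frac{331872987}{2029735178128} \approx -0.00016351$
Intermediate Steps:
$P = \frac{10364}{331872987}$ ($P = \left(888 \left(- \frac{1}{2234}\right) + 900 \cdot \frac{1}{4365}\right) \left(- \frac{1}{6126}\right) = \left(- \frac{444}{1117} + \frac{20}{97}\right) \left(- \frac{1}{6126}\right) = \left(- \frac{20728}{108349}\right) \left(- \frac{1}{6126}\right) = \frac{10364}{331872987} \approx 3.1229 \cdot 10^{-5}$)
$\frac{1}{P - 6116} = \frac{1}{\frac{10364}{331872987} - 6116} = \frac{1}{- \frac{2029735178128}{331872987}} = - \frac{331872987}{2029735178128}$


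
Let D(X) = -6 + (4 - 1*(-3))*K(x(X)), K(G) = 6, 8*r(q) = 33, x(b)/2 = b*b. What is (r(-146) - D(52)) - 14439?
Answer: -115767/8 ≈ -14471.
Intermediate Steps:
x(b) = 2*b**2 (x(b) = 2*(b*b) = 2*b**2)
r(q) = 33/8 (r(q) = (1/8)*33 = 33/8)
D(X) = 36 (D(X) = -6 + (4 - 1*(-3))*6 = -6 + (4 + 3)*6 = -6 + 7*6 = -6 + 42 = 36)
(r(-146) - D(52)) - 14439 = (33/8 - 1*36) - 14439 = (33/8 - 36) - 14439 = -255/8 - 14439 = -115767/8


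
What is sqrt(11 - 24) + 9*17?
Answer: 153 + I*sqrt(13) ≈ 153.0 + 3.6056*I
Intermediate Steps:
sqrt(11 - 24) + 9*17 = sqrt(-13) + 153 = I*sqrt(13) + 153 = 153 + I*sqrt(13)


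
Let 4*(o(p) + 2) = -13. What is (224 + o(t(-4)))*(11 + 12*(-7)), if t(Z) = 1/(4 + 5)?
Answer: -63875/4 ≈ -15969.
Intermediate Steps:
t(Z) = 1/9
o(p) = -21/4 (o(p) = -2 + (1/4)*(-13) = -2 - 13/4 = -21/4)
(224 + o(t(-4)))*(11 + 12*(-7)) = (224 - 21/4)*(11 + 12*(-7)) = 875*(11 - 84)/4 = (875/4)*(-73) = -63875/4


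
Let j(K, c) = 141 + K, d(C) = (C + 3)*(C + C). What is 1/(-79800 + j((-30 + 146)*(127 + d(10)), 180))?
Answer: -1/34767 ≈ -2.8763e-5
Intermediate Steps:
d(C) = 2*C*(3 + C) (d(C) = (3 + C)*(2*C) = 2*C*(3 + C))
1/(-79800 + j((-30 + 146)*(127 + d(10)), 180)) = 1/(-79800 + (141 + (-30 + 146)*(127 + 2*10*(3 + 10)))) = 1/(-79800 + (141 + 116*(127 + 2*10*13))) = 1/(-79800 + (141 + 116*(127 + 260))) = 1/(-79800 + (141 + 116*387)) = 1/(-79800 + (141 + 44892)) = 1/(-79800 + 45033) = 1/(-34767) = -1/34767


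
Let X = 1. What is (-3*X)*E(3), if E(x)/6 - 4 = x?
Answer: -126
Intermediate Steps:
E(x) = 24 + 6*x
(-3*X)*E(3) = (-3*1)*(24 + 6*3) = -3*(24 + 18) = -3*42 = -126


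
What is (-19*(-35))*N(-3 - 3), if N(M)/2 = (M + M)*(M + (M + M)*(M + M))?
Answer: -2202480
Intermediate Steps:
N(M) = 4*M*(M + 4*M²) (N(M) = 2*((M + M)*(M + (M + M)*(M + M))) = 2*((2*M)*(M + (2*M)*(2*M))) = 2*((2*M)*(M + 4*M²)) = 2*(2*M*(M + 4*M²)) = 4*M*(M + 4*M²))
(-19*(-35))*N(-3 - 3) = (-19*(-35))*((-3 - 3)²*(4 + 16*(-3 - 3))) = 665*((-6)²*(4 + 16*(-6))) = 665*(36*(4 - 96)) = 665*(36*(-92)) = 665*(-3312) = -2202480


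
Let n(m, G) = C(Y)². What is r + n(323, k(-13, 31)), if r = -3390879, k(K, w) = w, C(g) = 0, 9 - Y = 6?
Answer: -3390879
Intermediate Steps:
Y = 3 (Y = 9 - 1*6 = 9 - 6 = 3)
n(m, G) = 0 (n(m, G) = 0² = 0)
r + n(323, k(-13, 31)) = -3390879 + 0 = -3390879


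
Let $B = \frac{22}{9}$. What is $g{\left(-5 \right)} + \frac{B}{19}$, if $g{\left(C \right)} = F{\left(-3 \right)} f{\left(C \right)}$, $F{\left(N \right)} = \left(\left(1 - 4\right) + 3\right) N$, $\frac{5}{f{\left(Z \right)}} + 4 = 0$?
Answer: $\frac{22}{171} \approx 0.12865$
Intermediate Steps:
$f{\left(Z \right)} = - \frac{5}{4}$ ($f{\left(Z \right)} = \frac{5}{-4 + 0} = \frac{5}{-4} = 5 \left(- \frac{1}{4}\right) = - \frac{5}{4}$)
$B = \frac{22}{9}$ ($B = 22 \cdot \frac{1}{9} = \frac{22}{9} \approx 2.4444$)
$F{\left(N \right)} = 0$ ($F{\left(N \right)} = \left(-3 + 3\right) N = 0 N = 0$)
$g{\left(C \right)} = 0$ ($g{\left(C \right)} = 0 \left(- \frac{5}{4}\right) = 0$)
$g{\left(-5 \right)} + \frac{B}{19} = 0 + \frac{1}{19} \cdot \frac{22}{9} = 0 + \frac{22}{171} = \frac{22}{171}$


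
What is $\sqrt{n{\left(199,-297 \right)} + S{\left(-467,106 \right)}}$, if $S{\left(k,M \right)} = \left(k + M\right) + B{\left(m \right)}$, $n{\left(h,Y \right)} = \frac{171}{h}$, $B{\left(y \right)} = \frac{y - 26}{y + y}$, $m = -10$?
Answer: $\frac{i \sqrt{354766255}}{995} \approx 18.93 i$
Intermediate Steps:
$B{\left(y \right)} = \frac{-26 + y}{2 y}$
$S{\left(k,M \right)} = \frac{9}{5} + M + k$ ($S{\left(k,M \right)} = \left(k + M\right) + \frac{-26 - 10}{2 \left(-10\right)} = \left(M + k\right) + \frac{1}{2} \left(- \frac{1}{10}\right) \left(-36\right) = \left(M + k\right) + \frac{9}{5} = \frac{9}{5} + M + k$)
$\sqrt{n{\left(199,-297 \right)} + S{\left(-467,106 \right)}} = \sqrt{\frac{171}{199} + \left(\frac{9}{5} + 106 - 467\right)} = \sqrt{171 \cdot \frac{1}{199} - \frac{1796}{5}} = \sqrt{\frac{171}{199} - \frac{1796}{5}} = \sqrt{- \frac{356549}{995}} = \frac{i \sqrt{354766255}}{995}$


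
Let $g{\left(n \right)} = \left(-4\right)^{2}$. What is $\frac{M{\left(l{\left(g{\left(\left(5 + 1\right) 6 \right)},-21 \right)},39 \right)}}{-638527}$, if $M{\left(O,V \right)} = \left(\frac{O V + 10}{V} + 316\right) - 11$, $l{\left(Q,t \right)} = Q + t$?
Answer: $- \frac{11710}{24902553} \approx -0.00047023$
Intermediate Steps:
$g{\left(n \right)} = 16$
$M{\left(O,V \right)} = 305 + \frac{10 + O V}{V}$ ($M{\left(O,V \right)} = \left(\frac{10 + O V}{V} + 316\right) - 11 = \left(316 + \frac{10 + O V}{V}\right) - 11 = 305 + \frac{10 + O V}{V}$)
$\frac{M{\left(l{\left(g{\left(\left(5 + 1\right) 6 \right)},-21 \right)},39 \right)}}{-638527} = \frac{305 + \left(16 - 21\right) + \frac{10}{39}}{-638527} = \left(305 - 5 + 10 \cdot \frac{1}{39}\right) \left(- \frac{1}{638527}\right) = \left(305 - 5 + \frac{10}{39}\right) \left(- \frac{1}{638527}\right) = \frac{11710}{39} \left(- \frac{1}{638527}\right) = - \frac{11710}{24902553}$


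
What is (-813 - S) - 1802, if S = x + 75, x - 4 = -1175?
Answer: -1519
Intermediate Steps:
x = -1171 (x = 4 - 1175 = -1171)
S = -1096 (S = -1171 + 75 = -1096)
(-813 - S) - 1802 = (-813 - 1*(-1096)) - 1802 = (-813 + 1096) - 1802 = 283 - 1802 = -1519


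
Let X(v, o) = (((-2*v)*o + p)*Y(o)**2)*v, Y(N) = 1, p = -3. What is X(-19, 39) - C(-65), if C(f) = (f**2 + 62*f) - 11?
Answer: -28285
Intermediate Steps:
C(f) = -11 + f**2 + 62*f
X(v, o) = v*(-3 - 2*o*v) (X(v, o) = (((-2*v)*o - 3)*1**2)*v = ((-2*o*v - 3)*1)*v = ((-3 - 2*o*v)*1)*v = (-3 - 2*o*v)*v = v*(-3 - 2*o*v))
X(-19, 39) - C(-65) = -1*(-19)*(3 + 2*39*(-19)) - (-11 + (-65)**2 + 62*(-65)) = -1*(-19)*(3 - 1482) - (-11 + 4225 - 4030) = -1*(-19)*(-1479) - 1*184 = -28101 - 184 = -28285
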